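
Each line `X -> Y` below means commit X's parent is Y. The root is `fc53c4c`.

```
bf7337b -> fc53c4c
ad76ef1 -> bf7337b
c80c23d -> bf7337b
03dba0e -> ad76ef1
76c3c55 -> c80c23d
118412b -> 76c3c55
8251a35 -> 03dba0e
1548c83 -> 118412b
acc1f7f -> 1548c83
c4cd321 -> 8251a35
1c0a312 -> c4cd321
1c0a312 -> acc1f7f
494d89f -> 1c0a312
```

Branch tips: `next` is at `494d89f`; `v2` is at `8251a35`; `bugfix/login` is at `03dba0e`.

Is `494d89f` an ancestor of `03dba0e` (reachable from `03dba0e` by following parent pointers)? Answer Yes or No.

No

Ancestors of 03dba0e: {03dba0e, ad76ef1, bf7337b, fc53c4c}.
494d89f is not in that set, so it is not an ancestor of 03dba0e.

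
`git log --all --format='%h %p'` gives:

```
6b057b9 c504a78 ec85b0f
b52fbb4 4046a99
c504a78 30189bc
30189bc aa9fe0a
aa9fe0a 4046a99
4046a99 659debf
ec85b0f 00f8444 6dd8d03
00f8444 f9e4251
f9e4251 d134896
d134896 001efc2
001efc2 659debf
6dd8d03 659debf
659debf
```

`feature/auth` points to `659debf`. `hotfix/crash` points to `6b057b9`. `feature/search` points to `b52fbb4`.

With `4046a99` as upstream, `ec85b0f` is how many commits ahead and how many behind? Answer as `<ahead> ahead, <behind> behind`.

Reachable from ec85b0f: {001efc2, 00f8444, 659debf, 6dd8d03, d134896, ec85b0f, f9e4251}.
Reachable from 4046a99: {4046a99, 659debf}.
Only in ec85b0f's history (ahead): {001efc2, 00f8444, 6dd8d03, d134896, ec85b0f, f9e4251} — 6.
Only in 4046a99's history (behind): {4046a99} — 1.

6 ahead, 1 behind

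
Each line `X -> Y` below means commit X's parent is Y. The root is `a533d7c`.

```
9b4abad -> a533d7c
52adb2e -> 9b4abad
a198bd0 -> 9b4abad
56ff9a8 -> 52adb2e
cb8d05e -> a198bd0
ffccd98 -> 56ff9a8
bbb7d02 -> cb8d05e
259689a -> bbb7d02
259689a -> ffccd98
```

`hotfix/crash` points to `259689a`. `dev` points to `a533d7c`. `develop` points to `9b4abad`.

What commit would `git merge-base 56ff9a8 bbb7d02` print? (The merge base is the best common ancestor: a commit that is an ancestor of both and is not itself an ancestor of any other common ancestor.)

9b4abad

Ancestors of 56ff9a8: {52adb2e, 56ff9a8, 9b4abad, a533d7c}.
Ancestors of bbb7d02: {9b4abad, a198bd0, a533d7c, bbb7d02, cb8d05e}.
Common ancestors: {9b4abad, a533d7c}.
Among these, 9b4abad is not an ancestor of any other common ancestor — it is the merge base.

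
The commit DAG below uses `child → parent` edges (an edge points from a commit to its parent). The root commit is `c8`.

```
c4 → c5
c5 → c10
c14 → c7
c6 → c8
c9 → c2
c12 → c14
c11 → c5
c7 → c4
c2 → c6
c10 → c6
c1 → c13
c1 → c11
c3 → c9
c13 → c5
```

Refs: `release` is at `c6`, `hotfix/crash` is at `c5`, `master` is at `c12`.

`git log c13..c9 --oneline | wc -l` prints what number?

2

Reachable from c9: {c2, c6, c8, c9}.
Reachable from c13: {c10, c13, c5, c6, c8}.
In c9's history but not c13's: {c2, c9} — 2 commits.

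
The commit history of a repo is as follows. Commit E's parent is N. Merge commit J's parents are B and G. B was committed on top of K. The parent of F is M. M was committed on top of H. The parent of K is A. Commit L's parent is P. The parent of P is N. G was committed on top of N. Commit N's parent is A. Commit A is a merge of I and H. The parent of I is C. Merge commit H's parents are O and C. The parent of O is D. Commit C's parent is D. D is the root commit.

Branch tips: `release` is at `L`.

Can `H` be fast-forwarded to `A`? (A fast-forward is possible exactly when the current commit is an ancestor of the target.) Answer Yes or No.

A fast-forward from H to A is possible iff H is an ancestor of A.
Ancestors of A: {A, C, D, H, I, O}.
H is among them, so fast-forward is possible.

Yes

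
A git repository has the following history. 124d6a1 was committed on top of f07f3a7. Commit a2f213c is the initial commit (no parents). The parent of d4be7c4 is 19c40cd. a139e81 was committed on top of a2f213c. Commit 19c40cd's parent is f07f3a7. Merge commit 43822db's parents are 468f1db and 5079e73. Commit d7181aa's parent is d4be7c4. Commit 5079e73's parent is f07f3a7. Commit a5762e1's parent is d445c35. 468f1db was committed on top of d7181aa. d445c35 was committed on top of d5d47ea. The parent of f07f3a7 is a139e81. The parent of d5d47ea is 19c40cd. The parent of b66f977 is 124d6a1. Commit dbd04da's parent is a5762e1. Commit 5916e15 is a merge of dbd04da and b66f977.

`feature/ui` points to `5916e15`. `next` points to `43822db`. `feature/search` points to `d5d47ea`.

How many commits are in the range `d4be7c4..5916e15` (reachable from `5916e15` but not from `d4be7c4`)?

7

Reachable from 5916e15: {124d6a1, 19c40cd, 5916e15, a139e81, a2f213c, a5762e1, b66f977, d445c35, d5d47ea, dbd04da, f07f3a7}.
Reachable from d4be7c4: {19c40cd, a139e81, a2f213c, d4be7c4, f07f3a7}.
In 5916e15's history but not d4be7c4's: {124d6a1, 5916e15, a5762e1, b66f977, d445c35, d5d47ea, dbd04da} — 7 commits.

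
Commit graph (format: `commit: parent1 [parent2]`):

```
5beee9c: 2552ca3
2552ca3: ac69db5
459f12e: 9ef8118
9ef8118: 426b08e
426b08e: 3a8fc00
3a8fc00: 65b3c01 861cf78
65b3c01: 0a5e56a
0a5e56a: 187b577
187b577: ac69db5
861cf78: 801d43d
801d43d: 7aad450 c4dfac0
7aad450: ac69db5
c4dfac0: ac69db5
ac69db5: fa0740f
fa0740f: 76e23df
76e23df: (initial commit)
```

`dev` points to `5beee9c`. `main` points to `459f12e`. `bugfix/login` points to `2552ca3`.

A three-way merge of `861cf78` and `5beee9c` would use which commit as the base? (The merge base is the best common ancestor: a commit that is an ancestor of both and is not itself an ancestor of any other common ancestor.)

Ancestors of 861cf78: {76e23df, 7aad450, 801d43d, 861cf78, ac69db5, c4dfac0, fa0740f}.
Ancestors of 5beee9c: {2552ca3, 5beee9c, 76e23df, ac69db5, fa0740f}.
Common ancestors: {76e23df, ac69db5, fa0740f}.
Among these, ac69db5 is not an ancestor of any other common ancestor — it is the merge base.

ac69db5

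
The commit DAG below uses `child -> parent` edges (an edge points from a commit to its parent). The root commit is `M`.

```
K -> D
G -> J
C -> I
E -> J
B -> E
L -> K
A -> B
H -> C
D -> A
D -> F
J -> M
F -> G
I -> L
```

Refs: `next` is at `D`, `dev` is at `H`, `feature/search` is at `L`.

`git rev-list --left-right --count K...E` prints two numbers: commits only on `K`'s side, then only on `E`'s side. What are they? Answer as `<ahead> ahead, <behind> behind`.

6 ahead, 0 behind

Reachable from K: {A, B, D, E, F, G, J, K, M}.
Reachable from E: {E, J, M}.
Only in K's history (ahead): {A, B, D, F, G, K} — 6.
Only in E's history (behind): {} — 0.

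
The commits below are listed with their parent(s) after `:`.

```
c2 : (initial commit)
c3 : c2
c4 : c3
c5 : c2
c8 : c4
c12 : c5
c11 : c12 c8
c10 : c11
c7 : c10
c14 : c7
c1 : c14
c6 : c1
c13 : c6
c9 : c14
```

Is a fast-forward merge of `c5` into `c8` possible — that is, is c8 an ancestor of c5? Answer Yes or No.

No

A fast-forward from c8 to c5 is possible iff c8 is an ancestor of c5.
Ancestors of c5: {c2, c5}.
c8 is not among them, so fast-forward is not possible.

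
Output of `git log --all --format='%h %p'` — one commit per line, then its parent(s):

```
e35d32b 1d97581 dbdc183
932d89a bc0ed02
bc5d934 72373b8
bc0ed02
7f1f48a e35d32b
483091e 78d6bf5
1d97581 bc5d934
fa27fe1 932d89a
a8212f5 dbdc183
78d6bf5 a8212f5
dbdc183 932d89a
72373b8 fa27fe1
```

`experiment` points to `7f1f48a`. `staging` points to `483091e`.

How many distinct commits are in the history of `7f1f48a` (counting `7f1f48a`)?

9

Walking parent pointers from 7f1f48a: reachable set = {1d97581, 72373b8, 7f1f48a, 932d89a, bc0ed02, bc5d934, dbdc183, e35d32b, fa27fe1}.
That is 9 commits.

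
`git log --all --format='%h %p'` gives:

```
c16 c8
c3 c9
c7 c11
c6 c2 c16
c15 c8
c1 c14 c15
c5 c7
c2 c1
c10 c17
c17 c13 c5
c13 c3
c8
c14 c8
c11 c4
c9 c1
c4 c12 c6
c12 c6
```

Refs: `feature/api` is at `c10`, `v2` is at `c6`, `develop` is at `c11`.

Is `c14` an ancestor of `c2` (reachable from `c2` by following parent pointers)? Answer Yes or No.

Yes

Ancestors of c2 (commits reachable by following parents): {c1, c14, c15, c2, c8}.
c14 is in that set, so it is an ancestor of c2.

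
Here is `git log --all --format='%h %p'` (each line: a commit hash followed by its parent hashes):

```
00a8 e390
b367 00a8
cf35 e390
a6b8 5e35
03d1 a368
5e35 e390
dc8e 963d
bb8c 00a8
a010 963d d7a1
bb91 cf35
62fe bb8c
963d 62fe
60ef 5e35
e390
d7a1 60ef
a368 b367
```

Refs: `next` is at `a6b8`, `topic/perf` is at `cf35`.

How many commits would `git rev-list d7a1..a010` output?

Reachable from a010: {00a8, 5e35, 60ef, 62fe, 963d, a010, bb8c, d7a1, e390}.
Reachable from d7a1: {5e35, 60ef, d7a1, e390}.
In a010's history but not d7a1's: {00a8, 62fe, 963d, a010, bb8c} — 5 commits.

5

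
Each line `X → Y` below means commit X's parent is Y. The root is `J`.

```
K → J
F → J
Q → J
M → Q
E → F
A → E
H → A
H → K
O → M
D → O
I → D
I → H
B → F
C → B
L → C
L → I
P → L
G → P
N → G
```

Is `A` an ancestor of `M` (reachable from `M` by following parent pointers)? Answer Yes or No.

No

Ancestors of M: {J, M, Q}.
A is not in that set, so it is not an ancestor of M.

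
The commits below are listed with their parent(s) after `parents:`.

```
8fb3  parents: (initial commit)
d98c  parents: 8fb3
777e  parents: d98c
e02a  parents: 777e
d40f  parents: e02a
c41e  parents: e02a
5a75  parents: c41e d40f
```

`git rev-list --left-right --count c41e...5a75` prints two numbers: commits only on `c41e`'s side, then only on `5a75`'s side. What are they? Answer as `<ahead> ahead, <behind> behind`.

0 ahead, 2 behind

Reachable from c41e: {777e, 8fb3, c41e, d98c, e02a}.
Reachable from 5a75: {5a75, 777e, 8fb3, c41e, d40f, d98c, e02a}.
Only in c41e's history (ahead): {} — 0.
Only in 5a75's history (behind): {5a75, d40f} — 2.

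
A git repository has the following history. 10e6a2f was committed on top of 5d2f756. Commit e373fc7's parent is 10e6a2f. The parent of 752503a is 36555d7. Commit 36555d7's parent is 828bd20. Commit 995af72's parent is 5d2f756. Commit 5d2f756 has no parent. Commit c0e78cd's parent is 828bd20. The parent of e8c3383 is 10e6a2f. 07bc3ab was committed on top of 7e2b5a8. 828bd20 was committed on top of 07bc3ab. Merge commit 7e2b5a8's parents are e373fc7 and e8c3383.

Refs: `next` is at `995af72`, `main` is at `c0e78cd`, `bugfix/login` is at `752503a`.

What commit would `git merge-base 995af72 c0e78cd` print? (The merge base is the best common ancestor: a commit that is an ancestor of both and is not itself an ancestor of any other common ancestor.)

5d2f756

Ancestors of 995af72: {5d2f756, 995af72}.
Ancestors of c0e78cd: {07bc3ab, 10e6a2f, 5d2f756, 7e2b5a8, 828bd20, c0e78cd, e373fc7, e8c3383}.
Common ancestors: {5d2f756}.
The only common ancestor is 5d2f756, so it is the merge base.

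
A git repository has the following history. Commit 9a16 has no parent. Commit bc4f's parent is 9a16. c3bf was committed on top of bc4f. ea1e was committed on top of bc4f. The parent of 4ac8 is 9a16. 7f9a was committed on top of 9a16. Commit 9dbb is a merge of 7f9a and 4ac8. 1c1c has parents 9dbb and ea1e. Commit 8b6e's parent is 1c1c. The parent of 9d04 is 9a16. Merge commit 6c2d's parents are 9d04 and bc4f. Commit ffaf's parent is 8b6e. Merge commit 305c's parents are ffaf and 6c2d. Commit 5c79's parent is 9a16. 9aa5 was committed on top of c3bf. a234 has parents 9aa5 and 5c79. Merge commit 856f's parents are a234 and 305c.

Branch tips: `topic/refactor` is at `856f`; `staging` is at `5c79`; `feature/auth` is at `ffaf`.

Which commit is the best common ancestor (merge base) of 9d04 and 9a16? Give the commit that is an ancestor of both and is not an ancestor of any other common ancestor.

Ancestors of 9d04: {9a16, 9d04}.
Ancestors of 9a16: {9a16}.
Common ancestors: {9a16}.
The only common ancestor is 9a16, so it is the merge base.

9a16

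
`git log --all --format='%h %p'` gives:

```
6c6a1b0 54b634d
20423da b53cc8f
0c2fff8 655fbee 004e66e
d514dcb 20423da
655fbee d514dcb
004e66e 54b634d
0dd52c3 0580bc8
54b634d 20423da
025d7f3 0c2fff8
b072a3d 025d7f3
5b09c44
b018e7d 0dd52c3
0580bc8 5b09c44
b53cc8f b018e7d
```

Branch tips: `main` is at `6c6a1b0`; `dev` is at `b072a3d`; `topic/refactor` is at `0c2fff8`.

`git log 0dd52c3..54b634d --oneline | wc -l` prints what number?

Reachable from 54b634d: {0580bc8, 0dd52c3, 20423da, 54b634d, 5b09c44, b018e7d, b53cc8f}.
Reachable from 0dd52c3: {0580bc8, 0dd52c3, 5b09c44}.
In 54b634d's history but not 0dd52c3's: {20423da, 54b634d, b018e7d, b53cc8f} — 4 commits.

4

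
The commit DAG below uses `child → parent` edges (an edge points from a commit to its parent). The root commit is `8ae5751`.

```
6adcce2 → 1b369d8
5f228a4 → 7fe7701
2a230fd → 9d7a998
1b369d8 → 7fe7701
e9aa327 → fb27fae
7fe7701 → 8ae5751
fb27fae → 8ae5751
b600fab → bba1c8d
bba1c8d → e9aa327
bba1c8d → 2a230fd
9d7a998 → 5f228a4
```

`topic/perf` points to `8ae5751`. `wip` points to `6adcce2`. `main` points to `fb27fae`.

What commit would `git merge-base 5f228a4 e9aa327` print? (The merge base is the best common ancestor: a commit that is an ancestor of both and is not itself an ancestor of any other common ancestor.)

8ae5751

Ancestors of 5f228a4: {5f228a4, 7fe7701, 8ae5751}.
Ancestors of e9aa327: {8ae5751, e9aa327, fb27fae}.
Common ancestors: {8ae5751}.
The only common ancestor is 8ae5751, so it is the merge base.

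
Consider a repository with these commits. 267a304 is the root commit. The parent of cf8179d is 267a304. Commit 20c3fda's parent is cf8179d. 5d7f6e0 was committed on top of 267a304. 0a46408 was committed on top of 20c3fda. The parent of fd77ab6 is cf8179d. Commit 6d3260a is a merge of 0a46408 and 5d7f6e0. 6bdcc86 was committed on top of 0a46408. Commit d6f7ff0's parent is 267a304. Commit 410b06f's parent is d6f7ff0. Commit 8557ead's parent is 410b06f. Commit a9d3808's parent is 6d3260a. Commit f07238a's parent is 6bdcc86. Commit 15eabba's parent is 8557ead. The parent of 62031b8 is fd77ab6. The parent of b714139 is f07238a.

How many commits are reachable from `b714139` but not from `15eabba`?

6

Reachable from b714139: {0a46408, 20c3fda, 267a304, 6bdcc86, b714139, cf8179d, f07238a}.
Reachable from 15eabba: {15eabba, 267a304, 410b06f, 8557ead, d6f7ff0}.
In b714139's history but not 15eabba's: {0a46408, 20c3fda, 6bdcc86, b714139, cf8179d, f07238a} — 6 commits.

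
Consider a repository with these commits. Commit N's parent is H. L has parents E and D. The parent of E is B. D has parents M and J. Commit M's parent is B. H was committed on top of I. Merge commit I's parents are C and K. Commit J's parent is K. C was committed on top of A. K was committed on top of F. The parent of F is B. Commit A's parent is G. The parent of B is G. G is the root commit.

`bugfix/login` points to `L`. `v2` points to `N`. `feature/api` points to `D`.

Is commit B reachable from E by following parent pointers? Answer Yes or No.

Yes

Ancestors of E (commits reachable by following parents): {B, E, G}.
B is in that set, so it is an ancestor of E.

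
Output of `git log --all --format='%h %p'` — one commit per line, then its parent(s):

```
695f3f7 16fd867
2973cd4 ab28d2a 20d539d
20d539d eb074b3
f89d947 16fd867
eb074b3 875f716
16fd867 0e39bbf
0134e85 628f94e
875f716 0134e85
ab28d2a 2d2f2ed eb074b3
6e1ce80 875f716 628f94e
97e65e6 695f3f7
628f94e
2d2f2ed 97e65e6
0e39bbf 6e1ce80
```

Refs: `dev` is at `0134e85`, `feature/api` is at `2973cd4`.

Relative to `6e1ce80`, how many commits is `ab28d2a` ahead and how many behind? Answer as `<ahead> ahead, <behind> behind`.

7 ahead, 0 behind

Reachable from ab28d2a: {0134e85, 0e39bbf, 16fd867, 2d2f2ed, 628f94e, 695f3f7, 6e1ce80, 875f716, 97e65e6, ab28d2a, eb074b3}.
Reachable from 6e1ce80: {0134e85, 628f94e, 6e1ce80, 875f716}.
Only in ab28d2a's history (ahead): {0e39bbf, 16fd867, 2d2f2ed, 695f3f7, 97e65e6, ab28d2a, eb074b3} — 7.
Only in 6e1ce80's history (behind): {} — 0.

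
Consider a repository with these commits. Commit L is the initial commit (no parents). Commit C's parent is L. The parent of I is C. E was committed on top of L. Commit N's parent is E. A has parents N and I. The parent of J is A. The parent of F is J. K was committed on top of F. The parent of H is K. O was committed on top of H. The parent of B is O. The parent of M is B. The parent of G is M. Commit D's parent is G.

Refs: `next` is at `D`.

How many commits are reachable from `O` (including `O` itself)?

11

Walking parent pointers from O: reachable set = {A, C, E, F, H, I, J, K, L, N, O}.
That is 11 commits.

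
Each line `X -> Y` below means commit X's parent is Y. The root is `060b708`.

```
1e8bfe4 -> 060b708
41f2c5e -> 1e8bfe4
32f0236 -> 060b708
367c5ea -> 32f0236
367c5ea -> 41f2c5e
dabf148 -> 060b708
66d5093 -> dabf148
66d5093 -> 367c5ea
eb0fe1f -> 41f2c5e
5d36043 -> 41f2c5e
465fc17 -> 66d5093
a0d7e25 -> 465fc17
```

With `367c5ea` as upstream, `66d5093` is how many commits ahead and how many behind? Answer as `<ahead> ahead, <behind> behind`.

Reachable from 66d5093: {060b708, 1e8bfe4, 32f0236, 367c5ea, 41f2c5e, 66d5093, dabf148}.
Reachable from 367c5ea: {060b708, 1e8bfe4, 32f0236, 367c5ea, 41f2c5e}.
Only in 66d5093's history (ahead): {66d5093, dabf148} — 2.
Only in 367c5ea's history (behind): {} — 0.

2 ahead, 0 behind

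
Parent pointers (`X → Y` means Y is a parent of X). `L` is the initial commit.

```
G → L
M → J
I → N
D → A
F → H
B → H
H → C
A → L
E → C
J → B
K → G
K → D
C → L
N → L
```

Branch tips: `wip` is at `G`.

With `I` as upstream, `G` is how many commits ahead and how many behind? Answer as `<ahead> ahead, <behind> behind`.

Reachable from G: {G, L}.
Reachable from I: {I, L, N}.
Only in G's history (ahead): {G} — 1.
Only in I's history (behind): {I, N} — 2.

1 ahead, 2 behind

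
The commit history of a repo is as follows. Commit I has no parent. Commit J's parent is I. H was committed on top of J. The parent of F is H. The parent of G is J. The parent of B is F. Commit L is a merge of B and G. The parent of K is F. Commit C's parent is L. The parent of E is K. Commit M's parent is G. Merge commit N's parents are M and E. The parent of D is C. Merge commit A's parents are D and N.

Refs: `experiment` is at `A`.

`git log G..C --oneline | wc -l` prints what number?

5

Reachable from C: {B, C, F, G, H, I, J, L}.
Reachable from G: {G, I, J}.
In C's history but not G's: {B, C, F, H, L} — 5 commits.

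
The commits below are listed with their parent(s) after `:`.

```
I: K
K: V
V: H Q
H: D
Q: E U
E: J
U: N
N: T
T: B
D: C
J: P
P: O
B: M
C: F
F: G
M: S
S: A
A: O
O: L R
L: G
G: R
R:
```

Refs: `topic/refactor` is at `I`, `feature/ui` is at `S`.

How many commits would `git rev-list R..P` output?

4

Reachable from P: {G, L, O, P, R}.
Reachable from R: {R}.
In P's history but not R's: {G, L, O, P} — 4 commits.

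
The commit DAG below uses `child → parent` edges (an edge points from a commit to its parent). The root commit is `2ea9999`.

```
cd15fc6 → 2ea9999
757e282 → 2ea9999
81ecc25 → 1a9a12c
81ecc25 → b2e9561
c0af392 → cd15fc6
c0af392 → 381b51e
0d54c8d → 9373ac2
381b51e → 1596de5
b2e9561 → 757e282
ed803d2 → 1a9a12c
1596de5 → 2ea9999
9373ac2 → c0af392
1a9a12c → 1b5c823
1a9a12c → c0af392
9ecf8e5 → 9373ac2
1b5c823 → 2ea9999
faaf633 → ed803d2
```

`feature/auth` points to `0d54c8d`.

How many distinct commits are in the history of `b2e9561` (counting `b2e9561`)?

3

Walking parent pointers from b2e9561: reachable set = {2ea9999, 757e282, b2e9561}.
That is 3 commits.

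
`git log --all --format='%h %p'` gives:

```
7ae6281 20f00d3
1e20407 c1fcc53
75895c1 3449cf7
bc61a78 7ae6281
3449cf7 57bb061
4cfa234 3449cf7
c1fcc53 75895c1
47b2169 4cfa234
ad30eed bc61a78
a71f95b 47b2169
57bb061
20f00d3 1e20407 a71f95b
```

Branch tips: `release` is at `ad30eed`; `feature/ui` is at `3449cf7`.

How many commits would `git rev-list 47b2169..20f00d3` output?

Reachable from 20f00d3: {1e20407, 20f00d3, 3449cf7, 47b2169, 4cfa234, 57bb061, 75895c1, a71f95b, c1fcc53}.
Reachable from 47b2169: {3449cf7, 47b2169, 4cfa234, 57bb061}.
In 20f00d3's history but not 47b2169's: {1e20407, 20f00d3, 75895c1, a71f95b, c1fcc53} — 5 commits.

5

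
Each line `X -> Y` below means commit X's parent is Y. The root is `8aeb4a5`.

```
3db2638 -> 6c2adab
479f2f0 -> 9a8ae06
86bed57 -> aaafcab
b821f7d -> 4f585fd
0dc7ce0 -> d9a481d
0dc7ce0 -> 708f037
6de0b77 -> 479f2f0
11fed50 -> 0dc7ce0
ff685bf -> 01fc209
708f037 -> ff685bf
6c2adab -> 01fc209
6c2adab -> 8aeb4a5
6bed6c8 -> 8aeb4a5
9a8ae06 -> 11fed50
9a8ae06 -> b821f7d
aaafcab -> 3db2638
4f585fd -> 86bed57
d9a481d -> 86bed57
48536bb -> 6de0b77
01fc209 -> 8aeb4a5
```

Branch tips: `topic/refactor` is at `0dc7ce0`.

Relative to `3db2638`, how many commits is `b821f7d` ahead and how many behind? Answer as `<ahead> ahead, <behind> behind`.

Reachable from b821f7d: {01fc209, 3db2638, 4f585fd, 6c2adab, 86bed57, 8aeb4a5, aaafcab, b821f7d}.
Reachable from 3db2638: {01fc209, 3db2638, 6c2adab, 8aeb4a5}.
Only in b821f7d's history (ahead): {4f585fd, 86bed57, aaafcab, b821f7d} — 4.
Only in 3db2638's history (behind): {} — 0.

4 ahead, 0 behind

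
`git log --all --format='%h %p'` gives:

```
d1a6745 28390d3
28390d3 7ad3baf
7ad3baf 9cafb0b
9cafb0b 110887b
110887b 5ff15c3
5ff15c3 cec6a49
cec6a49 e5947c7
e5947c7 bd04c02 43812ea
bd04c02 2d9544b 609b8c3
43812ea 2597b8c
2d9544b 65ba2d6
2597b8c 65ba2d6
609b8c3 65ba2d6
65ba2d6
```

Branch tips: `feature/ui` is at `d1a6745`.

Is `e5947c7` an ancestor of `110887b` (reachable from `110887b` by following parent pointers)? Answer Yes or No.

Ancestors of 110887b (commits reachable by following parents): {110887b, 2597b8c, 2d9544b, 43812ea, 5ff15c3, 609b8c3, 65ba2d6, bd04c02, cec6a49, e5947c7}.
e5947c7 is in that set, so it is an ancestor of 110887b.

Yes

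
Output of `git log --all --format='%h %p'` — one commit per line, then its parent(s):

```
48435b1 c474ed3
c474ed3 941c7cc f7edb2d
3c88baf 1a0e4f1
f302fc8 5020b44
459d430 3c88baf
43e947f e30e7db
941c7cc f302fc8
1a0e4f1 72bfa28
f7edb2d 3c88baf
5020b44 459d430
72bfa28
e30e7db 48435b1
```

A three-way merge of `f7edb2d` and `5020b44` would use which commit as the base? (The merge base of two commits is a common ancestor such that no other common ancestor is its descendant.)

3c88baf

Ancestors of f7edb2d: {1a0e4f1, 3c88baf, 72bfa28, f7edb2d}.
Ancestors of 5020b44: {1a0e4f1, 3c88baf, 459d430, 5020b44, 72bfa28}.
Common ancestors: {1a0e4f1, 3c88baf, 72bfa28}.
Among these, 3c88baf is not an ancestor of any other common ancestor — it is the merge base.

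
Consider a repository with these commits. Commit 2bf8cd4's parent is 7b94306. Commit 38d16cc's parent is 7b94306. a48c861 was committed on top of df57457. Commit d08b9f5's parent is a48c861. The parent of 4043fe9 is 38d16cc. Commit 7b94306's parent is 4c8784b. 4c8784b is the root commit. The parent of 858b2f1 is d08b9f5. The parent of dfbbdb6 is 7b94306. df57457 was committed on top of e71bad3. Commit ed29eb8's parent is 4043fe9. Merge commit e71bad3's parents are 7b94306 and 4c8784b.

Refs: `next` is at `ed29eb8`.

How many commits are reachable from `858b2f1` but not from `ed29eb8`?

Reachable from 858b2f1: {4c8784b, 7b94306, 858b2f1, a48c861, d08b9f5, df57457, e71bad3}.
Reachable from ed29eb8: {38d16cc, 4043fe9, 4c8784b, 7b94306, ed29eb8}.
In 858b2f1's history but not ed29eb8's: {858b2f1, a48c861, d08b9f5, df57457, e71bad3} — 5 commits.

5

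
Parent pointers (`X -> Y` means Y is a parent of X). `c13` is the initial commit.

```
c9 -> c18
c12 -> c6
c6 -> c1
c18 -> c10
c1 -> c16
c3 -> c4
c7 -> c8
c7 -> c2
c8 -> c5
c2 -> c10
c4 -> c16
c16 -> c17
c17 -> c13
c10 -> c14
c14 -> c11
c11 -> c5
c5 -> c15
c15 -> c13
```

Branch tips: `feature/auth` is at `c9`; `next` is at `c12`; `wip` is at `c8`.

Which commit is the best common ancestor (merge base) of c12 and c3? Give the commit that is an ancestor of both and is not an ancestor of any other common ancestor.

Ancestors of c12: {c1, c12, c13, c16, c17, c6}.
Ancestors of c3: {c13, c16, c17, c3, c4}.
Common ancestors: {c13, c16, c17}.
Among these, c16 is not an ancestor of any other common ancestor — it is the merge base.

c16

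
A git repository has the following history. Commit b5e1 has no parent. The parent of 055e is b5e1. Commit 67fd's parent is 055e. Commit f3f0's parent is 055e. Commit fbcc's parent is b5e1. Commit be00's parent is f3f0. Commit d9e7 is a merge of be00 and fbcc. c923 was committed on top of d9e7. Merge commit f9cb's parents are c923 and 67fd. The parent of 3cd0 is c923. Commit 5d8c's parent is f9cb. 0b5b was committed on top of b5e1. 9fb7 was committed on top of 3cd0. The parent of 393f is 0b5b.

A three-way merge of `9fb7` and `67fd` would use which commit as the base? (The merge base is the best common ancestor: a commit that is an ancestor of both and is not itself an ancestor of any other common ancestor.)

055e

Ancestors of 9fb7: {055e, 3cd0, 9fb7, b5e1, be00, c923, d9e7, f3f0, fbcc}.
Ancestors of 67fd: {055e, 67fd, b5e1}.
Common ancestors: {055e, b5e1}.
Among these, 055e is not an ancestor of any other common ancestor — it is the merge base.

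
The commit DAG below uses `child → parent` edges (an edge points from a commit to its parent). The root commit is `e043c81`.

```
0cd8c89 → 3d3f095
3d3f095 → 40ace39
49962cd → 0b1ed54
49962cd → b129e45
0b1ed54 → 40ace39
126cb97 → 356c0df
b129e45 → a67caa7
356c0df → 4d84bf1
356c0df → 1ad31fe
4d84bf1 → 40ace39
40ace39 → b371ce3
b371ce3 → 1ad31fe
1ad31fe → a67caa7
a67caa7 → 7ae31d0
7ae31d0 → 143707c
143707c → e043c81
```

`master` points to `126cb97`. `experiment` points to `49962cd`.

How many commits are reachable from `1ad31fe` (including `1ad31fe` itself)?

Walking parent pointers from 1ad31fe: reachable set = {143707c, 1ad31fe, 7ae31d0, a67caa7, e043c81}.
That is 5 commits.

5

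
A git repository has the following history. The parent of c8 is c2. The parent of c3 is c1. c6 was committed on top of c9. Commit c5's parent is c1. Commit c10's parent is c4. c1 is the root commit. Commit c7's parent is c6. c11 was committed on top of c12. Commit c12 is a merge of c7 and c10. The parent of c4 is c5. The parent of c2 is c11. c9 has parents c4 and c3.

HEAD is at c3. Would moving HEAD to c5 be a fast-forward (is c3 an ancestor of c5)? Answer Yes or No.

No

A fast-forward from c3 to c5 is possible iff c3 is an ancestor of c5.
Ancestors of c5: {c1, c5}.
c3 is not among them, so fast-forward is not possible.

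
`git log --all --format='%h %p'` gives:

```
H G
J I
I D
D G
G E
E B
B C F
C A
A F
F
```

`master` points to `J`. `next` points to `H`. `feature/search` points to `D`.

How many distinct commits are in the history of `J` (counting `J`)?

Walking parent pointers from J: reachable set = {A, B, C, D, E, F, G, I, J}.
That is 9 commits.

9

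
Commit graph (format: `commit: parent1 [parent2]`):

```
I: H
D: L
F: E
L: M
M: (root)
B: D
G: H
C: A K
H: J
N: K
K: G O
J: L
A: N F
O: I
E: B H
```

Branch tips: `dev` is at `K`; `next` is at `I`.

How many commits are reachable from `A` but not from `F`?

6

Reachable from A: {A, B, D, E, F, G, H, I, J, K, L, M, N, O}.
Reachable from F: {B, D, E, F, H, J, L, M}.
In A's history but not F's: {A, G, I, K, N, O} — 6 commits.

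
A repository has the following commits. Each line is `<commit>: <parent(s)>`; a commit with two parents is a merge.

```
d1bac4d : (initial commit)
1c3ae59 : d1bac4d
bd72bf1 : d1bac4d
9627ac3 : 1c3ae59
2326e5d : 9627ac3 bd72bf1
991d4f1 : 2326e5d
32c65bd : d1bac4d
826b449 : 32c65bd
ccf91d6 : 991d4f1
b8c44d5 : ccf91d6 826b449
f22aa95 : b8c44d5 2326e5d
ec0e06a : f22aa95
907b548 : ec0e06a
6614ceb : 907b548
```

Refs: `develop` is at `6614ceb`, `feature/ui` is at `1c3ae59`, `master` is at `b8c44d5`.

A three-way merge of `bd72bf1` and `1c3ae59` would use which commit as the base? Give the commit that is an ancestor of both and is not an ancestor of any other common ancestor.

d1bac4d

Ancestors of bd72bf1: {bd72bf1, d1bac4d}.
Ancestors of 1c3ae59: {1c3ae59, d1bac4d}.
Common ancestors: {d1bac4d}.
The only common ancestor is d1bac4d, so it is the merge base.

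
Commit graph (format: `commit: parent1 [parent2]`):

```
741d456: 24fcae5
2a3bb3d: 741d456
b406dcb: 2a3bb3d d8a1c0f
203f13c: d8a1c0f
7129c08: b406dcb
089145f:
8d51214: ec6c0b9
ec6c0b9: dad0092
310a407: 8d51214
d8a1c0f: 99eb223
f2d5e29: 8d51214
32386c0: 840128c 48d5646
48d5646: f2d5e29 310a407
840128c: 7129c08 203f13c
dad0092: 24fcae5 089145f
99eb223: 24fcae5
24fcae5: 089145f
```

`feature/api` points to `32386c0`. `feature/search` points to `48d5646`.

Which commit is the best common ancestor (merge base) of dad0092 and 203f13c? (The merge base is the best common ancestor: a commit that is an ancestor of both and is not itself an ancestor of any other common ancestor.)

Ancestors of dad0092: {089145f, 24fcae5, dad0092}.
Ancestors of 203f13c: {089145f, 203f13c, 24fcae5, 99eb223, d8a1c0f}.
Common ancestors: {089145f, 24fcae5}.
Among these, 24fcae5 is not an ancestor of any other common ancestor — it is the merge base.

24fcae5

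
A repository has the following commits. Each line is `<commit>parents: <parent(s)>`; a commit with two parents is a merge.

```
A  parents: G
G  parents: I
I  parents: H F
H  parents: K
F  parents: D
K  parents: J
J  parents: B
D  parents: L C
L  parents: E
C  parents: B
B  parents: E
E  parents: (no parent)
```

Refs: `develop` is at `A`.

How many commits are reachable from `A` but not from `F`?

6

Reachable from A: {A, B, C, D, E, F, G, H, I, J, K, L}.
Reachable from F: {B, C, D, E, F, L}.
In A's history but not F's: {A, G, H, I, J, K} — 6 commits.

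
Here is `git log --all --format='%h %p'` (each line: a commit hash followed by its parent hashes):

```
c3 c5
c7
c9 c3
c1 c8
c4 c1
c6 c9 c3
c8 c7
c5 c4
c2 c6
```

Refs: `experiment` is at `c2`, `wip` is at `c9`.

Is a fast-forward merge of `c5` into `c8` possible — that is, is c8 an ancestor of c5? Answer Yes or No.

Yes

A fast-forward from c8 to c5 is possible iff c8 is an ancestor of c5.
Ancestors of c5: {c1, c4, c5, c7, c8}.
c8 is among them, so fast-forward is possible.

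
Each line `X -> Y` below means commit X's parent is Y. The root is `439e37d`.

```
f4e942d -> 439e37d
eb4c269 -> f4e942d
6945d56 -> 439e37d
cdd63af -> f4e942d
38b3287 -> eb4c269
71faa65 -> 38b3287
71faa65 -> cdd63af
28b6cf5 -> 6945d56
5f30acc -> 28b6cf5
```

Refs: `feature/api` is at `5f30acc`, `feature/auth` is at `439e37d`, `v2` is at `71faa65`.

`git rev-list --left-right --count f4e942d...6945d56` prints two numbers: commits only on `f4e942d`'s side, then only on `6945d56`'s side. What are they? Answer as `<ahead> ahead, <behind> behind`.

1 ahead, 1 behind

Reachable from f4e942d: {439e37d, f4e942d}.
Reachable from 6945d56: {439e37d, 6945d56}.
Only in f4e942d's history (ahead): {f4e942d} — 1.
Only in 6945d56's history (behind): {6945d56} — 1.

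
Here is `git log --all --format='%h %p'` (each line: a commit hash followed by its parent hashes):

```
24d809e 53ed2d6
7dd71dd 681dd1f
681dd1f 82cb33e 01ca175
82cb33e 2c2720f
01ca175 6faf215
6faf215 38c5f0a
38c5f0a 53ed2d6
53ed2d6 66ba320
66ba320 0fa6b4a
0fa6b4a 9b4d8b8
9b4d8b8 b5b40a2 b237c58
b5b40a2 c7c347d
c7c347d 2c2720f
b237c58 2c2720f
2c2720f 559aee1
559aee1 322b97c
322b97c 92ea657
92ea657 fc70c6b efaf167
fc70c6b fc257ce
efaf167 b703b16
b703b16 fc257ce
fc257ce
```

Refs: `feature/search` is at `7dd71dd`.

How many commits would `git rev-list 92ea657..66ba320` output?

9

Reachable from 66ba320: {0fa6b4a, 2c2720f, 322b97c, 559aee1, 66ba320, 92ea657, 9b4d8b8, b237c58, b5b40a2, b703b16, c7c347d, efaf167, fc257ce, fc70c6b}.
Reachable from 92ea657: {92ea657, b703b16, efaf167, fc257ce, fc70c6b}.
In 66ba320's history but not 92ea657's: {0fa6b4a, 2c2720f, 322b97c, 559aee1, 66ba320, 9b4d8b8, b237c58, b5b40a2, c7c347d} — 9 commits.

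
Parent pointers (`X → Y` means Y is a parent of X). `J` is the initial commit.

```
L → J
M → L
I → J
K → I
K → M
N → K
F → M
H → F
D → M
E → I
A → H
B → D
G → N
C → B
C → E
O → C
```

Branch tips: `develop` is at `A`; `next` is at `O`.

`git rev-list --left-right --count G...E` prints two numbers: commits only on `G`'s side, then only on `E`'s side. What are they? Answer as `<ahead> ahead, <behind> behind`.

5 ahead, 1 behind

Reachable from G: {G, I, J, K, L, M, N}.
Reachable from E: {E, I, J}.
Only in G's history (ahead): {G, K, L, M, N} — 5.
Only in E's history (behind): {E} — 1.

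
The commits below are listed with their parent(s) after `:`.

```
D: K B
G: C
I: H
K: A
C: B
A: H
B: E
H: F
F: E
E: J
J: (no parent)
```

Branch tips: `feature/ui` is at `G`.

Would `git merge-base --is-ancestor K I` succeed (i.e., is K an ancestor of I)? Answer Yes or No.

No

Ancestors of I: {E, F, H, I, J}.
K is not in that set, so it is not an ancestor of I.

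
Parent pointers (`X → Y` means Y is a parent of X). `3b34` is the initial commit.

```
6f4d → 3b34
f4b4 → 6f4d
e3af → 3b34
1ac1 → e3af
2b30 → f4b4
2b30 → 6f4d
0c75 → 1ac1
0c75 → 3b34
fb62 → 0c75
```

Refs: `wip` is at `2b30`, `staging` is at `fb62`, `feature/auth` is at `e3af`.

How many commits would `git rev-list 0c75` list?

4

Walking parent pointers from 0c75: reachable set = {0c75, 1ac1, 3b34, e3af}.
That is 4 commits.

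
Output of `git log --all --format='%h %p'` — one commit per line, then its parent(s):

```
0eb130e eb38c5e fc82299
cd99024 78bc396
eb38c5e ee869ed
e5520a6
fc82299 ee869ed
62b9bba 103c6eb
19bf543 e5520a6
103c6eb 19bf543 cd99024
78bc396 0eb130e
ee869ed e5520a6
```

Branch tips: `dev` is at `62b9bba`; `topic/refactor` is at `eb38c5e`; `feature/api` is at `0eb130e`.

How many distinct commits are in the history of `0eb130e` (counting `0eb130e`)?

5

Walking parent pointers from 0eb130e: reachable set = {0eb130e, e5520a6, eb38c5e, ee869ed, fc82299}.
That is 5 commits.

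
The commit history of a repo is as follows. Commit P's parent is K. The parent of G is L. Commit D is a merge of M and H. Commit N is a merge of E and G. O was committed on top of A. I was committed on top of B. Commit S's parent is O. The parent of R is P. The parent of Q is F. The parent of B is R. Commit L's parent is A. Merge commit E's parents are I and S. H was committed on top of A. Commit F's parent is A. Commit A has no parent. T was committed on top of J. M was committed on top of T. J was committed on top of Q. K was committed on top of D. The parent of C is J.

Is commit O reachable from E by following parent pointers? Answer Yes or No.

Yes

Ancestors of E (commits reachable by following parents): {A, B, D, E, F, H, I, J, K, M, O, P, Q, R, S, T}.
O is in that set, so it is an ancestor of E.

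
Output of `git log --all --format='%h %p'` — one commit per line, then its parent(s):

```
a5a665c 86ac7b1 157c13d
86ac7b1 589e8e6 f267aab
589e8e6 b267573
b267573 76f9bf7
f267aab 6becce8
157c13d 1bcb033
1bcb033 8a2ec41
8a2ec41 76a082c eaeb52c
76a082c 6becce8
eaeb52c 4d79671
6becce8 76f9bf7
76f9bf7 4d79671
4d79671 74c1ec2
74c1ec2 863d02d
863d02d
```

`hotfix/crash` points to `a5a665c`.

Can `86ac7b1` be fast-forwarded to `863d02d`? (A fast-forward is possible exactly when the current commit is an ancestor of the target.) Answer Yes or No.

A fast-forward from 86ac7b1 to 863d02d is possible iff 86ac7b1 is an ancestor of 863d02d.
Ancestors of 863d02d: {863d02d}.
86ac7b1 is not among them, so fast-forward is not possible.

No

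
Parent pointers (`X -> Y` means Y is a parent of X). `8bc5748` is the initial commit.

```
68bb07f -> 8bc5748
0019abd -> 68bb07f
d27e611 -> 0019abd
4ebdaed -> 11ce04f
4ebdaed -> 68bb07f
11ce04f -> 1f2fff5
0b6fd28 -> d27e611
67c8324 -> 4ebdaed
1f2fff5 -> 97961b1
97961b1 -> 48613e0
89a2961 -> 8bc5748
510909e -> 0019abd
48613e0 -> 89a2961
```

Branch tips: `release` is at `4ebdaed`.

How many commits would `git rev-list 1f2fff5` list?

Walking parent pointers from 1f2fff5: reachable set = {1f2fff5, 48613e0, 89a2961, 8bc5748, 97961b1}.
That is 5 commits.

5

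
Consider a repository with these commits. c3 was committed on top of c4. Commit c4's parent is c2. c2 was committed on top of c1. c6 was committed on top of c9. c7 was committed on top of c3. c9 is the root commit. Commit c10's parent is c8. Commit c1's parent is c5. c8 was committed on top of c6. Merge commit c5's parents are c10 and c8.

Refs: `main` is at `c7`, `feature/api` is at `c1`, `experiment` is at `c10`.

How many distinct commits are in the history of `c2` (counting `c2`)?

7

Walking parent pointers from c2: reachable set = {c1, c10, c2, c5, c6, c8, c9}.
That is 7 commits.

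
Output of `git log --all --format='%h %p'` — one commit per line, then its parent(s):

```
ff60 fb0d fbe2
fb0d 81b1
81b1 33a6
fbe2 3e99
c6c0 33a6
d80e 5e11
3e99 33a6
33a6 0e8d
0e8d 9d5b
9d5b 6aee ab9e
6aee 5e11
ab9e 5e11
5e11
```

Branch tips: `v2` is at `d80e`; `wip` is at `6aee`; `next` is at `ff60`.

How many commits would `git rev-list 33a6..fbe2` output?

2

Reachable from fbe2: {0e8d, 33a6, 3e99, 5e11, 6aee, 9d5b, ab9e, fbe2}.
Reachable from 33a6: {0e8d, 33a6, 5e11, 6aee, 9d5b, ab9e}.
In fbe2's history but not 33a6's: {3e99, fbe2} — 2 commits.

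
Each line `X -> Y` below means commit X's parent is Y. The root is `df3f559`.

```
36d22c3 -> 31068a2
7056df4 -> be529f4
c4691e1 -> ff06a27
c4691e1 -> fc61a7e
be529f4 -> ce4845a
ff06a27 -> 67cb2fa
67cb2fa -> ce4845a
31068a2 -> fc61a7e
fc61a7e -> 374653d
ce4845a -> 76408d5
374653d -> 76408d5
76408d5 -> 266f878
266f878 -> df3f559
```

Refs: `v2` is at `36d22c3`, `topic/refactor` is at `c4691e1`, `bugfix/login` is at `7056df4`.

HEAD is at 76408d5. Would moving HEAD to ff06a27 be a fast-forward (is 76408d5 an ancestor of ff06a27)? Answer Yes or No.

A fast-forward from 76408d5 to ff06a27 is possible iff 76408d5 is an ancestor of ff06a27.
Ancestors of ff06a27: {266f878, 67cb2fa, 76408d5, ce4845a, df3f559, ff06a27}.
76408d5 is among them, so fast-forward is possible.

Yes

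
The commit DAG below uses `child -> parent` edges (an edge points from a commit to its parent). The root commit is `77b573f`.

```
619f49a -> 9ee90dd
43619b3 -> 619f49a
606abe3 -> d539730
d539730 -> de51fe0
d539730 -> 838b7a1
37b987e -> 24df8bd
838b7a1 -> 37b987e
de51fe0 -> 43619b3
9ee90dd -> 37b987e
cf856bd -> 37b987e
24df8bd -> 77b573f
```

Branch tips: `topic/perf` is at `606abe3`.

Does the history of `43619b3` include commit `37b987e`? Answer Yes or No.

Yes

Ancestors of 43619b3 (commits reachable by following parents): {24df8bd, 37b987e, 43619b3, 619f49a, 77b573f, 9ee90dd}.
37b987e is in that set, so it is an ancestor of 43619b3.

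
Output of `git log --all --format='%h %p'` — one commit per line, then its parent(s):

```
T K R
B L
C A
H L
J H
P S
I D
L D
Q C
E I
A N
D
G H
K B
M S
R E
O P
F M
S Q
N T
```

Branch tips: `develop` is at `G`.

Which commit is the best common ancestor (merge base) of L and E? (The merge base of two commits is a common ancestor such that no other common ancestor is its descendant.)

Ancestors of L: {D, L}.
Ancestors of E: {D, E, I}.
Common ancestors: {D}.
The only common ancestor is D, so it is the merge base.

D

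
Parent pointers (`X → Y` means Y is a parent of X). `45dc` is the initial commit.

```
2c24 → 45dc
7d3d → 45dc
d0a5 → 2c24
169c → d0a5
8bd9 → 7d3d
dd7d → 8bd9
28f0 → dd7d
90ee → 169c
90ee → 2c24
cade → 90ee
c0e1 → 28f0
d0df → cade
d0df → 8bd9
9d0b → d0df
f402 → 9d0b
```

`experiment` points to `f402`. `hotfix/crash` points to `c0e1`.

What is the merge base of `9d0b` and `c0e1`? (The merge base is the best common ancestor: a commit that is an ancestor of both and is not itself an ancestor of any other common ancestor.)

Ancestors of 9d0b: {169c, 2c24, 45dc, 7d3d, 8bd9, 90ee, 9d0b, cade, d0a5, d0df}.
Ancestors of c0e1: {28f0, 45dc, 7d3d, 8bd9, c0e1, dd7d}.
Common ancestors: {45dc, 7d3d, 8bd9}.
Among these, 8bd9 is not an ancestor of any other common ancestor — it is the merge base.

8bd9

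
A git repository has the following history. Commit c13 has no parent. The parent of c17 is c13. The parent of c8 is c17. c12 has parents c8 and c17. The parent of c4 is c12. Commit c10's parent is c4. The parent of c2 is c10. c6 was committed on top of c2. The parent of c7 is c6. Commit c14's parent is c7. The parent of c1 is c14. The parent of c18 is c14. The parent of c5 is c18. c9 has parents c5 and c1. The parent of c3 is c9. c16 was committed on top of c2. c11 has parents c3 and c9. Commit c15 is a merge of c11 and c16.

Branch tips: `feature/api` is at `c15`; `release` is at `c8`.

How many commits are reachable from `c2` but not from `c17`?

Reachable from c2: {c10, c12, c13, c17, c2, c4, c8}.
Reachable from c17: {c13, c17}.
In c2's history but not c17's: {c10, c12, c2, c4, c8} — 5 commits.

5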